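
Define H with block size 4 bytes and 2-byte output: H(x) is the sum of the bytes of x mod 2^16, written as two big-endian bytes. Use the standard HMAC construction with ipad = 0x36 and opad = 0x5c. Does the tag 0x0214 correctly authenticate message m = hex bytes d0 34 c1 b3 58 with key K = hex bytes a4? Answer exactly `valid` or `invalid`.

valid

Key hex bytes a4 is 1 byte ≤ B = 4; zero-pad to 4 bytes: K' = a4 00 00 00.
K' ⊕ ipad = 92 36 36 36; K' ⊕ opad = f8 5c 5c 5c.
Inner hash: sum = 146+54+54+54+208+52+193+179+88 = 1028 → 04 04.
Outer hash (recomputed tag): sum = 248+92+92+92+4+4 = 532 → 02 14.
Recomputed tag = 0214; claimed = 0214 → match.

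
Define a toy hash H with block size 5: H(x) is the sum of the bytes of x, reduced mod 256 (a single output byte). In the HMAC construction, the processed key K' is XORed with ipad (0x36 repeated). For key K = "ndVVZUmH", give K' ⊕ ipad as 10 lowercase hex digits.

d436363636

Key "ndVVZUmH" = 6e 64 56 56 5a 55 6d 48 is 8 bytes > B = 5, so hash it first: H(key) = e2, then zero-pad to 5 bytes: K' = e2 00 00 00 00.
XOR each byte with 0x36: e2⊕36=d4, 00⊕36=36, 00⊕36=36, 00⊕36=36, 00⊕36=36.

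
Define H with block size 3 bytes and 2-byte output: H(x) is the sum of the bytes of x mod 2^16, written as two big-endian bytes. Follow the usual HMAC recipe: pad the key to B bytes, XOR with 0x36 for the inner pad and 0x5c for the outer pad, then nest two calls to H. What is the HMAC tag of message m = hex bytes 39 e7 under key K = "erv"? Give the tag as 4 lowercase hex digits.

0189

Key "erv" = 65 72 76 is exactly B = 3 bytes: K' = 65 72 76.
K' ⊕ ipad = 53 44 40.  K' ⊕ opad = 39 2e 2a.
Inner input = (K'⊕ipad) ∥ m = 53 44 40 ∥ 39 e7.
Inner hash: sum = 83+68+64+57+231 = 503 → 01 f7.
Outer input = (K'⊕opad) ∥ inner = 39 2e 2a ∥ 01 f7.
Outer hash (tag): sum = 57+46+42+1+247 = 393 → 01 89.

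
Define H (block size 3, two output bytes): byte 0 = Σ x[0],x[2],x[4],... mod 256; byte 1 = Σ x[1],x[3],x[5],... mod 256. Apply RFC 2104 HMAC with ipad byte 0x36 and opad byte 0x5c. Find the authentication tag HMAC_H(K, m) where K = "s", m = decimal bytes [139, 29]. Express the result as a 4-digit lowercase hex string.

Key "s" = 73 is 1 byte ≤ B = 3; zero-pad to 3 bytes: K' = 73 00 00.
K' ⊕ ipad = 45 36 36.  K' ⊕ opad = 2f 5c 5c.
Inner input = (K'⊕ipad) ∥ m = 45 36 36 ∥ 8b 1d.
Inner hash: even-index sum = 152 mod 256 = 152; odd-index sum = 193 mod 256 = 193 → 98 c1.
Outer input = (K'⊕opad) ∥ inner = 2f 5c 5c ∥ 98 c1.
Outer hash (tag): even-index sum = 332 mod 256 = 76; odd-index sum = 244 mod 256 = 244 → 4c f4.

4cf4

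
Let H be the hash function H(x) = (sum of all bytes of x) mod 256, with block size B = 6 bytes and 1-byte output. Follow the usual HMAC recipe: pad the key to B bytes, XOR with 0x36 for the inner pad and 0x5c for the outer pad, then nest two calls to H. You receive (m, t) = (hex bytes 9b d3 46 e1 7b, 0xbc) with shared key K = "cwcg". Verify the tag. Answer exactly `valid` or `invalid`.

invalid

Key "cwcg" = 63 77 63 67 is 4 bytes ≤ B = 6; zero-pad to 6 bytes: K' = 63 77 63 67 00 00.
K' ⊕ ipad = 55 41 55 51 36 36; K' ⊕ opad = 3f 2b 3f 3b 5c 5c.
Inner hash: sum = 85+65+85+81+54+54+155+211+70+225+123 = 1208; mod 256 = 184 → b8.
Outer hash (recomputed tag): sum = 63+43+63+59+92+92+184 = 596; mod 256 = 84 → 54.
Recomputed tag = 54; claimed = bc → mismatch.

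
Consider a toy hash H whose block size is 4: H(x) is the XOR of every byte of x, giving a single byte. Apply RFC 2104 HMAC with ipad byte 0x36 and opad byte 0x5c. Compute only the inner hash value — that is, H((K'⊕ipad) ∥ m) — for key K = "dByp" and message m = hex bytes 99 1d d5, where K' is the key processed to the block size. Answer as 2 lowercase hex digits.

7e

Key "dByp" = 64 42 79 70 is exactly B = 4 bytes: K' = 64 42 79 70.
K' ⊕ ipad = 52 74 4f 46.
Inner input = 52 74 4f 46 ∥ 99 1d d5.
Inner hash: XOR 52⊕74⊕4f⊕46⊕99⊕1d⊕d5 = 7e.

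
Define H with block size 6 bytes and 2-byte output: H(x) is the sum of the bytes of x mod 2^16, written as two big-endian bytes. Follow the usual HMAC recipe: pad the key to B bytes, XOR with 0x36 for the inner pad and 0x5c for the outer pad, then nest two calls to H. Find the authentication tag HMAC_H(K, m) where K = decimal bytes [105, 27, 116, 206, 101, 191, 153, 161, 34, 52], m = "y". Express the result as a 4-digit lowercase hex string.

02be

Key decimal bytes [105, 27, 116, 206, 101, 191, 153, 161, 34, 52] = 69 1b 74 ce 65 bf 99 a1 22 34 is 10 bytes > B = 6, so hash it first: H(key) = 04 7a, then zero-pad to 6 bytes: K' = 04 7a 00 00 00 00.
K' ⊕ ipad = 32 4c 36 36 36 36.  K' ⊕ opad = 58 26 5c 5c 5c 5c.
Inner input = (K'⊕ipad) ∥ m = 32 4c 36 36 36 36 ∥ 79.
Inner hash: sum = 50+76+54+54+54+54+121 = 463 → 01 cf.
Outer input = (K'⊕opad) ∥ inner = 58 26 5c 5c 5c 5c ∥ 01 cf.
Outer hash (tag): sum = 88+38+92+92+92+92+1+207 = 702 → 02 be.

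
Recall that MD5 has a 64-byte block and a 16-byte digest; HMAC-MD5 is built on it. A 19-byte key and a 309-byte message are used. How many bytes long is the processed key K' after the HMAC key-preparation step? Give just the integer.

Key is 19 ≤ 64 bytes, zero-padded: |K'| = 64.

64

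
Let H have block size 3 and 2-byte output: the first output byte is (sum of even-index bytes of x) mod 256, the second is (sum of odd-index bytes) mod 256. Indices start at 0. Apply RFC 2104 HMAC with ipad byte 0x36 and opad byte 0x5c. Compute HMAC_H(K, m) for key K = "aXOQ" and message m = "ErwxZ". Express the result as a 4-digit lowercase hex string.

Key "aXOQ" = 61 58 4f 51 is 4 bytes > B = 3, so hash it first: H(key) = b0 a9, then zero-pad to 3 bytes: K' = b0 a9 00.
K' ⊕ ipad = 86 9f 36.  K' ⊕ opad = ec f5 5c.
Inner input = (K'⊕ipad) ∥ m = 86 9f 36 ∥ 45 72 77 78 5a.
Inner hash: even-index sum = 422 mod 256 = 166; odd-index sum = 437 mod 256 = 181 → a6 b5.
Outer input = (K'⊕opad) ∥ inner = ec f5 5c ∥ a6 b5.
Outer hash (tag): even-index sum = 509 mod 256 = 253; odd-index sum = 411 mod 256 = 155 → fd 9b.

fd9b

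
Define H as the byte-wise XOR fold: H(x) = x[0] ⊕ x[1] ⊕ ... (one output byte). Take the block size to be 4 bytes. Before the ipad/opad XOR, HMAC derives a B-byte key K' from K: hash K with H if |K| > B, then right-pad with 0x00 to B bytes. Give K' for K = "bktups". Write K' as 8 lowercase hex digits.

|K| = 6 > B = 4, so first hash the key.
H(K): XOR 62⊕6b⊕74⊕75⊕70⊕73 = 0b.
Zero-pad H(K) = 0b to 4 bytes: K' = 0b 00 00 00.

0b000000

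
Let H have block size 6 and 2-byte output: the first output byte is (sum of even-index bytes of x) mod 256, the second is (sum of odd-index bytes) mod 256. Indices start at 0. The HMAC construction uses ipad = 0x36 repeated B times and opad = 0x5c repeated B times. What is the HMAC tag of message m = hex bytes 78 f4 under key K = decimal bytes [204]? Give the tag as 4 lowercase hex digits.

Key decimal bytes [204] = cc is 1 byte ≤ B = 6; zero-pad to 6 bytes: K' = cc 00 00 00 00 00.
K' ⊕ ipad = fa 36 36 36 36 36.  K' ⊕ opad = 90 5c 5c 5c 5c 5c.
Inner input = (K'⊕ipad) ∥ m = fa 36 36 36 36 36 ∥ 78 f4.
Inner hash: even-index sum = 478 mod 256 = 222; odd-index sum = 406 mod 256 = 150 → de 96.
Outer input = (K'⊕opad) ∥ inner = 90 5c 5c 5c 5c 5c ∥ de 96.
Outer hash (tag): even-index sum = 550 mod 256 = 38; odd-index sum = 426 mod 256 = 170 → 26 aa.

26aa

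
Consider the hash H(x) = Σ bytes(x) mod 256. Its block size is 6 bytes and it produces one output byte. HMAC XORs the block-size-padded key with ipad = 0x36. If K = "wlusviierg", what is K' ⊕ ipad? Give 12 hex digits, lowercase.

Key "wlusviierg" = 77 6c 75 73 76 69 69 65 72 67 is 10 bytes > B = 6, so hash it first: H(key) = 51, then zero-pad to 6 bytes: K' = 51 00 00 00 00 00.
XOR each byte with 0x36: 51⊕36=67, 00⊕36=36, 00⊕36=36, 00⊕36=36, 00⊕36=36, 00⊕36=36.

673636363636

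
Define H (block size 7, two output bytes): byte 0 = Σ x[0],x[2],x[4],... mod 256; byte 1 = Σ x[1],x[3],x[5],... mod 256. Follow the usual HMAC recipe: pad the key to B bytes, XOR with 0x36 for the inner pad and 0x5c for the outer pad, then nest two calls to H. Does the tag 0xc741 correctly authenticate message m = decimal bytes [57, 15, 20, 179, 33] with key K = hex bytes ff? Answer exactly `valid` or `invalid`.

Key hex bytes ff is 1 byte ≤ B = 7; zero-pad to 7 bytes: K' = ff 00 00 00 00 00 00.
K' ⊕ ipad = c9 36 36 36 36 36 36; K' ⊕ opad = a3 5c 5c 5c 5c 5c 5c.
Inner hash: even-index sum = 557 mod 256 = 45; odd-index sum = 272 mod 256 = 16 → 2d 10.
Outer hash (recomputed tag): even-index sum = 455 mod 256 = 199; odd-index sum = 321 mod 256 = 65 → c7 41.
Recomputed tag = c741; claimed = c741 → match.

valid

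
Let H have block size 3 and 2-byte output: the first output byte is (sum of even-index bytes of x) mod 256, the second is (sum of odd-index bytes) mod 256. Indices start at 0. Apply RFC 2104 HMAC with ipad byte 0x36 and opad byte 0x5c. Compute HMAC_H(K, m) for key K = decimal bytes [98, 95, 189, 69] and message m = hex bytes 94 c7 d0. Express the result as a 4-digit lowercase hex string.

951e

Key decimal bytes [98, 95, 189, 69] = 62 5f bd 45 is 4 bytes > B = 3, so hash it first: H(key) = 1f a4, then zero-pad to 3 bytes: K' = 1f a4 00.
K' ⊕ ipad = 29 92 36.  K' ⊕ opad = 43 f8 5c.
Inner input = (K'⊕ipad) ∥ m = 29 92 36 ∥ 94 c7 d0.
Inner hash: even-index sum = 294 mod 256 = 38; odd-index sum = 502 mod 256 = 246 → 26 f6.
Outer input = (K'⊕opad) ∥ inner = 43 f8 5c ∥ 26 f6.
Outer hash (tag): even-index sum = 405 mod 256 = 149; odd-index sum = 286 mod 256 = 30 → 95 1e.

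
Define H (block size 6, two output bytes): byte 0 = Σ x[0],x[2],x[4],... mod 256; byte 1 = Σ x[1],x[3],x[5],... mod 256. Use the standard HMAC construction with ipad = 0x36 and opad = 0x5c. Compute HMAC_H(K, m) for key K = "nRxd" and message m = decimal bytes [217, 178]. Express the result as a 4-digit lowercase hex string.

Key "nRxd" = 6e 52 78 64 is 4 bytes ≤ B = 6; zero-pad to 6 bytes: K' = 6e 52 78 64 00 00.
K' ⊕ ipad = 58 64 4e 52 36 36.  K' ⊕ opad = 32 0e 24 38 5c 5c.
Inner input = (K'⊕ipad) ∥ m = 58 64 4e 52 36 36 ∥ d9 b2.
Inner hash: even-index sum = 437 mod 256 = 181; odd-index sum = 414 mod 256 = 158 → b5 9e.
Outer input = (K'⊕opad) ∥ inner = 32 0e 24 38 5c 5c ∥ b5 9e.
Outer hash (tag): even-index sum = 359 mod 256 = 103; odd-index sum = 320 mod 256 = 64 → 67 40.

6740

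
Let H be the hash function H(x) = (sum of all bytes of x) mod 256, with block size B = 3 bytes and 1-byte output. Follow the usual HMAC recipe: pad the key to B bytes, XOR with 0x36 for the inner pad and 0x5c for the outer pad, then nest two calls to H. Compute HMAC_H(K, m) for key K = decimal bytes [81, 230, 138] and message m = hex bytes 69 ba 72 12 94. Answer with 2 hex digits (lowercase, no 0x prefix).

cb

Key decimal bytes [81, 230, 138] = 51 e6 8a is exactly B = 3 bytes: K' = 51 e6 8a.
K' ⊕ ipad = 67 d0 bc.  K' ⊕ opad = 0d ba d6.
Inner input = (K'⊕ipad) ∥ m = 67 d0 bc ∥ 69 ba 72 12 94.
Inner hash: sum = 103+208+188+105+186+114+18+148 = 1070; mod 256 = 46 → 2e.
Outer input = (K'⊕opad) ∥ inner = 0d ba d6 ∥ 2e.
Outer hash (tag): sum = 13+186+214+46 = 459; mod 256 = 203 → cb.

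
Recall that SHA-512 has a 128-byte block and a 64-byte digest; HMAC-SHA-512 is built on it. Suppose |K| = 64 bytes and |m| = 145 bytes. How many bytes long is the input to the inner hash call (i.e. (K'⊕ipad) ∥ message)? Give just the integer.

Key is 64 ≤ 128 bytes, zero-padded: |K'| = 128.
Inner input = (K'⊕ipad) ∥ m → 128 + 145 = 273 bytes.

273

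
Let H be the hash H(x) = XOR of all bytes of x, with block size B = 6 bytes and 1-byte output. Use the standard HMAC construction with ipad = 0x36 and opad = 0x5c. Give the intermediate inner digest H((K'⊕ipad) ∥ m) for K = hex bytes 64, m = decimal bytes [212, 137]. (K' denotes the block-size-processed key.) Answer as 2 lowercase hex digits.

39

Key hex bytes 64 is 1 byte ≤ B = 6; zero-pad to 6 bytes: K' = 64 00 00 00 00 00.
K' ⊕ ipad = 52 36 36 36 36 36.
Inner input = 52 36 36 36 36 36 ∥ d4 89.
Inner hash: XOR 52⊕36⊕36⊕36⊕36⊕36⊕d4⊕89 = 39.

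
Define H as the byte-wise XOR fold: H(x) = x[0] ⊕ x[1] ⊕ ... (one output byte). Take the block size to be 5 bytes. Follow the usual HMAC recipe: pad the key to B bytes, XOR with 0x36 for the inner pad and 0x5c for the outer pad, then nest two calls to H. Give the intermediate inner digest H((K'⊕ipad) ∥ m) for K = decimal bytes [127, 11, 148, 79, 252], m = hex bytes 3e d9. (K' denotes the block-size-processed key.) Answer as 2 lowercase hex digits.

82

Key decimal bytes [127, 11, 148, 79, 252] = 7f 0b 94 4f fc is exactly B = 5 bytes: K' = 7f 0b 94 4f fc.
K' ⊕ ipad = 49 3d a2 79 ca.
Inner input = 49 3d a2 79 ca ∥ 3e d9.
Inner hash: XOR 49⊕3d⊕a2⊕79⊕ca⊕3e⊕d9 = 82.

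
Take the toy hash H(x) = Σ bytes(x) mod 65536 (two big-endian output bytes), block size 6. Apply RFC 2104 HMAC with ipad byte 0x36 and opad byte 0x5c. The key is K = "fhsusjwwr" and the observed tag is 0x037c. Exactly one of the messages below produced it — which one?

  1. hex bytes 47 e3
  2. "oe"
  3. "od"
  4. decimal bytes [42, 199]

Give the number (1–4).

Key "fhsusjwwr" = 66 68 73 75 73 6a 77 77 72 is 9 bytes > B = 6, so hash it first: H(key) = 03 f3, then zero-pad to 6 bytes: K' = 03 f3 00 00 00 00.
K' ⊕ ipad = 35 c5 36 36 36 36; K' ⊕ opad = 5f af 5c 5c 5c 5c.
m1: inner = H(35 c5 36 36 36 36 47 e3) = 02 fc; tag = H(5f af 5c 5c 5c 5c 02 fc) = 037c ← matches
m2: inner = H(35 c5 36 36 36 36 6f 65) = 02 a6; tag = H(5f af 5c 5c 5c 5c 02 a6) = 0326
m3: inner = H(35 c5 36 36 36 36 6f 64) = 02 a5; tag = H(5f af 5c 5c 5c 5c 02 a5) = 0325
m4: inner = H(35 c5 36 36 36 36 2a c7) = 02 c3; tag = H(5f af 5c 5c 5c 5c 02 c3) = 0343

1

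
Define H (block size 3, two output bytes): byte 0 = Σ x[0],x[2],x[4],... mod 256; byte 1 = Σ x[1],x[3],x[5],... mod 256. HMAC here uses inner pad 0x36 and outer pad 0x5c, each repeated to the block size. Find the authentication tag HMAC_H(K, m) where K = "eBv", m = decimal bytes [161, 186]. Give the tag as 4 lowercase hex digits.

Key "eBv" = 65 42 76 is exactly B = 3 bytes: K' = 65 42 76.
K' ⊕ ipad = 53 74 40.  K' ⊕ opad = 39 1e 2a.
Inner input = (K'⊕ipad) ∥ m = 53 74 40 ∥ a1 ba.
Inner hash: even-index sum = 333 mod 256 = 77; odd-index sum = 277 mod 256 = 21 → 4d 15.
Outer input = (K'⊕opad) ∥ inner = 39 1e 2a ∥ 4d 15.
Outer hash (tag): even-index sum = 120 mod 256 = 120; odd-index sum = 107 mod 256 = 107 → 78 6b.

786b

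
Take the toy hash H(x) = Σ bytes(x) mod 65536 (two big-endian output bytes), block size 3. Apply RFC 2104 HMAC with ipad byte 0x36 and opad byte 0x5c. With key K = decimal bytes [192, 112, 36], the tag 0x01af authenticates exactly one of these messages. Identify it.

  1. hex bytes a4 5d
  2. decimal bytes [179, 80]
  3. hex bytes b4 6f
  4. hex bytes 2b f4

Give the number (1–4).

Key decimal bytes [192, 112, 36] = c0 70 24 is exactly B = 3 bytes: K' = c0 70 24.
K' ⊕ ipad = f6 46 12; K' ⊕ opad = 9c 2c 78.
m1: inner = H(f6 46 12 a4 5d) = 02 4f; tag = H(9c 2c 78 02 4f) = 0191
m2: inner = H(f6 46 12 b3 50) = 02 51; tag = H(9c 2c 78 02 51) = 0193
m3: inner = H(f6 46 12 b4 6f) = 02 71; tag = H(9c 2c 78 02 71) = 01b3
m4: inner = H(f6 46 12 2b f4) = 02 6d; tag = H(9c 2c 78 02 6d) = 01af ← matches

4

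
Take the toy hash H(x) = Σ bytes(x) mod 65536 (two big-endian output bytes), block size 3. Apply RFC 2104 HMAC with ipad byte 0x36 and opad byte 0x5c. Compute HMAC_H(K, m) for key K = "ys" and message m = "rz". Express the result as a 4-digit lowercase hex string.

Key "ys" = 79 73 is 2 bytes ≤ B = 3; zero-pad to 3 bytes: K' = 79 73 00.
K' ⊕ ipad = 4f 45 36.  K' ⊕ opad = 25 2f 5c.
Inner input = (K'⊕ipad) ∥ m = 4f 45 36 ∥ 72 7a.
Inner hash: sum = 79+69+54+114+122 = 438 → 01 b6.
Outer input = (K'⊕opad) ∥ inner = 25 2f 5c ∥ 01 b6.
Outer hash (tag): sum = 37+47+92+1+182 = 359 → 01 67.

0167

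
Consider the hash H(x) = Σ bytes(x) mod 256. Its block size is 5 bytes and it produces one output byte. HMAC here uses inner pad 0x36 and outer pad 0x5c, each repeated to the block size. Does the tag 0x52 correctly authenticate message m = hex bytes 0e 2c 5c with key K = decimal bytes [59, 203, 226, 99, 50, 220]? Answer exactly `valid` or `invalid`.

valid

Key decimal bytes [59, 203, 226, 99, 50, 220] = 3b cb e2 63 32 dc is 6 bytes > B = 5, so hash it first: H(key) = 59, then zero-pad to 5 bytes: K' = 59 00 00 00 00.
K' ⊕ ipad = 6f 36 36 36 36; K' ⊕ opad = 05 5c 5c 5c 5c.
Inner hash: sum = 111+54+54+54+54+14+44+92 = 477; mod 256 = 221 → dd.
Outer hash (recomputed tag): sum = 5+92+92+92+92+221 = 594; mod 256 = 82 → 52.
Recomputed tag = 52; claimed = 52 → match.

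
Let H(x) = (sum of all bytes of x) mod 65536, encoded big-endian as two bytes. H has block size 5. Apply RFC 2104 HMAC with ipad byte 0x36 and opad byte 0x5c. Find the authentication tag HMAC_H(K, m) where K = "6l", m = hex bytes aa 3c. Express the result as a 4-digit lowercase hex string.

0291

Key "6l" = 36 6c is 2 bytes ≤ B = 5; zero-pad to 5 bytes: K' = 36 6c 00 00 00.
K' ⊕ ipad = 00 5a 36 36 36.  K' ⊕ opad = 6a 30 5c 5c 5c.
Inner input = (K'⊕ipad) ∥ m = 00 5a 36 36 36 ∥ aa 3c.
Inner hash: sum = 0+90+54+54+54+170+60 = 482 → 01 e2.
Outer input = (K'⊕opad) ∥ inner = 6a 30 5c 5c 5c ∥ 01 e2.
Outer hash (tag): sum = 106+48+92+92+92+1+226 = 657 → 02 91.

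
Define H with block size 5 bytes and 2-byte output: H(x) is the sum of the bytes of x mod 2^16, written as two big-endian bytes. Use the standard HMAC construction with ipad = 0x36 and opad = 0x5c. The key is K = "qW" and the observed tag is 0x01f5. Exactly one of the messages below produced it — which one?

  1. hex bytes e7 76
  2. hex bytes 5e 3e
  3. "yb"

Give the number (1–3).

1

Key "qW" = 71 57 is 2 bytes ≤ B = 5; zero-pad to 5 bytes: K' = 71 57 00 00 00.
K' ⊕ ipad = 47 61 36 36 36; K' ⊕ opad = 2d 0b 5c 5c 5c.
m1: inner = H(47 61 36 36 36 e7 76) = 02 a7; tag = H(2d 0b 5c 5c 5c 02 a7) = 01f5 ← matches
m2: inner = H(47 61 36 36 36 5e 3e) = 01 e6; tag = H(2d 0b 5c 5c 5c 01 e6) = 0233
m3: inner = H(47 61 36 36 36 79 62) = 02 25; tag = H(2d 0b 5c 5c 5c 02 25) = 0173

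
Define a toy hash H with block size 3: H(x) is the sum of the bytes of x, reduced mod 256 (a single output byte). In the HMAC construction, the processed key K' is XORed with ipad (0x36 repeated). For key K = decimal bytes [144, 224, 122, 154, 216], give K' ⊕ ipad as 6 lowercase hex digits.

Key decimal bytes [144, 224, 122, 154, 216] = 90 e0 7a 9a d8 is 5 bytes > B = 3, so hash it first: H(key) = 5c, then zero-pad to 3 bytes: K' = 5c 00 00.
XOR each byte with 0x36: 5c⊕36=6a, 00⊕36=36, 00⊕36=36.

6a3636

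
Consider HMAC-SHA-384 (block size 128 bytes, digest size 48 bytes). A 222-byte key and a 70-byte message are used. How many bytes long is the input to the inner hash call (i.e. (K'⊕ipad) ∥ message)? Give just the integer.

198

Key is 222 > 128 bytes, so it is hashed to 48 bytes then zero-padded to 128: |K'| = 128.
Inner input = (K'⊕ipad) ∥ m → 128 + 70 = 198 bytes.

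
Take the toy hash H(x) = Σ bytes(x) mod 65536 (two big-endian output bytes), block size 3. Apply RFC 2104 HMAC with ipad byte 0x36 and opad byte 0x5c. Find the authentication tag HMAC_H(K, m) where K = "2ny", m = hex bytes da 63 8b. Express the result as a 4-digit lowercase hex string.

013a

Key "2ny" = 32 6e 79 is exactly B = 3 bytes: K' = 32 6e 79.
K' ⊕ ipad = 04 58 4f.  K' ⊕ opad = 6e 32 25.
Inner input = (K'⊕ipad) ∥ m = 04 58 4f ∥ da 63 8b.
Inner hash: sum = 4+88+79+218+99+139 = 627 → 02 73.
Outer input = (K'⊕opad) ∥ inner = 6e 32 25 ∥ 02 73.
Outer hash (tag): sum = 110+50+37+2+115 = 314 → 01 3a.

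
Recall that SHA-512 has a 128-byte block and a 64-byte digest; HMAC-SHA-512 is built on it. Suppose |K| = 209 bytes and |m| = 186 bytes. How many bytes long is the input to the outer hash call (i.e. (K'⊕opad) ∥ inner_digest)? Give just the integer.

Key is 209 > 128 bytes, so it is hashed to 64 bytes then zero-padded to 128: |K'| = 128.
Outer input = (K'⊕opad) ∥ H(inner) → 128 + 64 = 192 bytes.

192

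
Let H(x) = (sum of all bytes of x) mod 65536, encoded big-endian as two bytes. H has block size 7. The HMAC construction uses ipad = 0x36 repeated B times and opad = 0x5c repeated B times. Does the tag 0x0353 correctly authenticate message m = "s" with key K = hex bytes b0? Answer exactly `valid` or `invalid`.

Key hex bytes b0 is 1 byte ≤ B = 7; zero-pad to 7 bytes: K' = b0 00 00 00 00 00 00.
K' ⊕ ipad = 86 36 36 36 36 36 36; K' ⊕ opad = ec 5c 5c 5c 5c 5c 5c.
Inner hash: sum = 134+54+54+54+54+54+54+115 = 573 → 02 3d.
Outer hash (recomputed tag): sum = 236+92+92+92+92+92+92+2+61 = 851 → 03 53.
Recomputed tag = 0353; claimed = 0353 → match.

valid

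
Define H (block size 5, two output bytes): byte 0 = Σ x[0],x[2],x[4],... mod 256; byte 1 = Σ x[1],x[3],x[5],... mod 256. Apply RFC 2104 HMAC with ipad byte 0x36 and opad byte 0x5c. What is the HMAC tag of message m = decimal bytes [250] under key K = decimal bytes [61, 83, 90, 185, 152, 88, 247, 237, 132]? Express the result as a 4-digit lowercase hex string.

Key decimal bytes [61, 83, 90, 185, 152, 88, 247, 237, 132] = 3d 53 5a b9 98 58 f7 ed 84 is 9 bytes > B = 5, so hash it first: H(key) = aa 51, then zero-pad to 5 bytes: K' = aa 51 00 00 00.
K' ⊕ ipad = 9c 67 36 36 36.  K' ⊕ opad = f6 0d 5c 5c 5c.
Inner input = (K'⊕ipad) ∥ m = 9c 67 36 36 36 ∥ fa.
Inner hash: even-index sum = 264 mod 256 = 8; odd-index sum = 407 mod 256 = 151 → 08 97.
Outer input = (K'⊕opad) ∥ inner = f6 0d 5c 5c 5c ∥ 08 97.
Outer hash (tag): even-index sum = 581 mod 256 = 69; odd-index sum = 113 mod 256 = 113 → 45 71.

4571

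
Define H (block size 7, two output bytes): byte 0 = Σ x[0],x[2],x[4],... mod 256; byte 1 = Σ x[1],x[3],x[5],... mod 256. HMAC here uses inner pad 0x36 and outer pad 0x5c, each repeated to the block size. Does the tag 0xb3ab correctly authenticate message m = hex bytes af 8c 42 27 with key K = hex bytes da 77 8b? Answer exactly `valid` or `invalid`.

Key hex bytes da 77 8b is 3 bytes ≤ B = 7; zero-pad to 7 bytes: K' = da 77 8b 00 00 00 00.
K' ⊕ ipad = ec 41 bd 36 36 36 36; K' ⊕ opad = 86 2b d7 5c 5c 5c 5c.
Inner hash: even-index sum = 712 mod 256 = 200; odd-index sum = 414 mod 256 = 158 → c8 9e.
Outer hash (recomputed tag): even-index sum = 691 mod 256 = 179; odd-index sum = 427 mod 256 = 171 → b3 ab.
Recomputed tag = b3ab; claimed = b3ab → match.

valid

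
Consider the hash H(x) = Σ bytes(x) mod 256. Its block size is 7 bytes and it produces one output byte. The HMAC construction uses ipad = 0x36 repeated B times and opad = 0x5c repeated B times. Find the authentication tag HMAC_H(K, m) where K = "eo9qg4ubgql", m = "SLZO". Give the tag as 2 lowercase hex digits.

1e

Key "eo9qg4ubgql" = 65 6f 39 71 67 34 75 62 67 71 6c is 11 bytes > B = 7, so hash it first: H(key) = 34, then zero-pad to 7 bytes: K' = 34 00 00 00 00 00 00.
K' ⊕ ipad = 02 36 36 36 36 36 36.  K' ⊕ opad = 68 5c 5c 5c 5c 5c 5c.
Inner input = (K'⊕ipad) ∥ m = 02 36 36 36 36 36 36 ∥ 53 4c 5a 4f.
Inner hash: sum = 2+54+54+54+54+54+54+83+76+90+79 = 654; mod 256 = 142 → 8e.
Outer input = (K'⊕opad) ∥ inner = 68 5c 5c 5c 5c 5c 5c ∥ 8e.
Outer hash (tag): sum = 104+92+92+92+92+92+92+142 = 798; mod 256 = 30 → 1e.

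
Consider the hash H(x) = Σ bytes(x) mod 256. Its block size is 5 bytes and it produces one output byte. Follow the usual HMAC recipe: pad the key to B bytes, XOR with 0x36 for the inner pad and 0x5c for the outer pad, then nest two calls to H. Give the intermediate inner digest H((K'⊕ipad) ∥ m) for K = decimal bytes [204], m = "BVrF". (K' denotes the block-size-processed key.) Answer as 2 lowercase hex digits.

Key decimal bytes [204] = cc is 1 byte ≤ B = 5; zero-pad to 5 bytes: K' = cc 00 00 00 00.
K' ⊕ ipad = fa 36 36 36 36.
Inner input = fa 36 36 36 36 ∥ 42 56 72 46.
Inner hash: sum = 250+54+54+54+54+66+86+114+70 = 802; mod 256 = 34 → 22.

22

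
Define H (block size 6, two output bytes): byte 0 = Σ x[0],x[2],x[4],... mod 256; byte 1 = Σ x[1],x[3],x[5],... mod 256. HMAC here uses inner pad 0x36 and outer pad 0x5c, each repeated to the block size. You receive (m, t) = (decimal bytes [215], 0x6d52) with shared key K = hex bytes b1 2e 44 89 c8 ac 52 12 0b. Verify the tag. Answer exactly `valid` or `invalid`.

Key hex bytes b1 2e 44 89 c8 ac 52 12 0b is 9 bytes > B = 6, so hash it first: H(key) = 1a 75, then zero-pad to 6 bytes: K' = 1a 75 00 00 00 00.
K' ⊕ ipad = 2c 43 36 36 36 36; K' ⊕ opad = 46 29 5c 5c 5c 5c.
Inner hash: even-index sum = 367 mod 256 = 111; odd-index sum = 175 mod 256 = 175 → 6f af.
Outer hash (recomputed tag): even-index sum = 365 mod 256 = 109; odd-index sum = 400 mod 256 = 144 → 6d 90.
Recomputed tag = 6d90; claimed = 6d52 → mismatch.

invalid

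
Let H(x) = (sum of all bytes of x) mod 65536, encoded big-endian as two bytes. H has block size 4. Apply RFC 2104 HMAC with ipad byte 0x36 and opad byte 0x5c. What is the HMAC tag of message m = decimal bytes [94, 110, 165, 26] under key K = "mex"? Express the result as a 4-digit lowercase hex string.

01a9

Key "mex" = 6d 65 78 is 3 bytes ≤ B = 4; zero-pad to 4 bytes: K' = 6d 65 78 00.
K' ⊕ ipad = 5b 53 4e 36.  K' ⊕ opad = 31 39 24 5c.
Inner input = (K'⊕ipad) ∥ m = 5b 53 4e 36 ∥ 5e 6e a5 1a.
Inner hash: sum = 91+83+78+54+94+110+165+26 = 701 → 02 bd.
Outer input = (K'⊕opad) ∥ inner = 31 39 24 5c ∥ 02 bd.
Outer hash (tag): sum = 49+57+36+92+2+189 = 425 → 01 a9.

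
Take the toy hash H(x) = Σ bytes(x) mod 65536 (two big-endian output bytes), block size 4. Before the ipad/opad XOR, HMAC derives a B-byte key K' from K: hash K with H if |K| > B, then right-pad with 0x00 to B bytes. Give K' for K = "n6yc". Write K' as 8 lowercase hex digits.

Key "n6yc" = 6e 36 79 63 is exactly B = 4 bytes: K' = 6e 36 79 63.

6e367963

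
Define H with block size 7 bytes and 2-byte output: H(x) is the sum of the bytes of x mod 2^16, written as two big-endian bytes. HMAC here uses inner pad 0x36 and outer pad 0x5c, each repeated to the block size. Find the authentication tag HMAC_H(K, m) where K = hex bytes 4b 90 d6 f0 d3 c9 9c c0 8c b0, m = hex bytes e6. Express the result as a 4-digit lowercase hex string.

Key hex bytes 4b 90 d6 f0 d3 c9 9c c0 8c b0 is 10 bytes > B = 7, so hash it first: H(key) = 06 d5, then zero-pad to 7 bytes: K' = 06 d5 00 00 00 00 00.
K' ⊕ ipad = 30 e3 36 36 36 36 36.  K' ⊕ opad = 5a 89 5c 5c 5c 5c 5c.
Inner input = (K'⊕ipad) ∥ m = 30 e3 36 36 36 36 36 ∥ e6.
Inner hash: sum = 48+227+54+54+54+54+54+230 = 775 → 03 07.
Outer input = (K'⊕opad) ∥ inner = 5a 89 5c 5c 5c 5c 5c ∥ 03 07.
Outer hash (tag): sum = 90+137+92+92+92+92+92+3+7 = 697 → 02 b9.

02b9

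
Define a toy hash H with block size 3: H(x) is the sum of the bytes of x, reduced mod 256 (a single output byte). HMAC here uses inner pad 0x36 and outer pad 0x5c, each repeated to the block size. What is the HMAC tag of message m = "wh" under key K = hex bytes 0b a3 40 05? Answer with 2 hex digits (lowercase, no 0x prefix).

Key hex bytes 0b a3 40 05 is 4 bytes > B = 3, so hash it first: H(key) = f3, then zero-pad to 3 bytes: K' = f3 00 00.
K' ⊕ ipad = c5 36 36.  K' ⊕ opad = af 5c 5c.
Inner input = (K'⊕ipad) ∥ m = c5 36 36 ∥ 77 68.
Inner hash: sum = 197+54+54+119+104 = 528; mod 256 = 16 → 10.
Outer input = (K'⊕opad) ∥ inner = af 5c 5c ∥ 10.
Outer hash (tag): sum = 175+92+92+16 = 375; mod 256 = 119 → 77.

77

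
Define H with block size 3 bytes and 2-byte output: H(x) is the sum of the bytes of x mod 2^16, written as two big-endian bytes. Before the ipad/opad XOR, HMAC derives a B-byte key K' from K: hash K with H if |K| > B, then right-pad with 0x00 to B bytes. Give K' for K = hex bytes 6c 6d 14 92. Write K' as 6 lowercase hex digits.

|K| = 4 > B = 3, so first hash the key.
H(K): sum = 108+109+20+146 = 383 → 01 7f.
Zero-pad H(K) = 01 7f to 3 bytes: K' = 01 7f 00.

017f00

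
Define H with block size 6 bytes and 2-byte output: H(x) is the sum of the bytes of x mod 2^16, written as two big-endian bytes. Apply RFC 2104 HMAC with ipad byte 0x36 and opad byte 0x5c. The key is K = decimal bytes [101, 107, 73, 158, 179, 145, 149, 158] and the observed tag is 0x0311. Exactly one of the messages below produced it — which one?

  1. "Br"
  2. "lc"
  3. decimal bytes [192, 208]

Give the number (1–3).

Key decimal bytes [101, 107, 73, 158, 179, 145, 149, 158] = 65 6b 49 9e b3 91 95 9e is 8 bytes > B = 6, so hash it first: H(key) = 04 2e, then zero-pad to 6 bytes: K' = 04 2e 00 00 00 00.
K' ⊕ ipad = 32 18 36 36 36 36; K' ⊕ opad = 58 72 5c 5c 5c 5c.
m1: inner = H(32 18 36 36 36 36 42 72) = 01 d6; tag = H(58 72 5c 5c 5c 5c 01 d6) = 0311 ← matches
m2: inner = H(32 18 36 36 36 36 6c 63) = 01 f1; tag = H(58 72 5c 5c 5c 5c 01 f1) = 032c
m3: inner = H(32 18 36 36 36 36 c0 d0) = 02 b2; tag = H(58 72 5c 5c 5c 5c 02 b2) = 02ee

1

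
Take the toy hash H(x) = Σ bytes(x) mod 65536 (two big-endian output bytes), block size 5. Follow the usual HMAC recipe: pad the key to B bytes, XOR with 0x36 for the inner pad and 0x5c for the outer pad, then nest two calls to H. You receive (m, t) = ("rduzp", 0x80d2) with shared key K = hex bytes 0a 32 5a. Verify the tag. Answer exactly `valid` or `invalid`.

invalid

Key hex bytes 0a 32 5a is 3 bytes ≤ B = 5; zero-pad to 5 bytes: K' = 0a 32 5a 00 00.
K' ⊕ ipad = 3c 04 6c 36 36; K' ⊕ opad = 56 6e 06 5c 5c.
Inner hash: sum = 60+4+108+54+54+114+100+117+122+112 = 845 → 03 4d.
Outer hash (recomputed tag): sum = 86+110+6+92+92+3+77 = 466 → 01 d2.
Recomputed tag = 01d2; claimed = 80d2 → mismatch.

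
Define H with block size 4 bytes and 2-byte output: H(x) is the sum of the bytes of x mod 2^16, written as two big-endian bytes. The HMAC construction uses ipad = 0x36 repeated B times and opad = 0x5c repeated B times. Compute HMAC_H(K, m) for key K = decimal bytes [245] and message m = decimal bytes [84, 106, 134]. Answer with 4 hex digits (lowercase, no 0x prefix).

Key decimal bytes [245] = f5 is 1 byte ≤ B = 4; zero-pad to 4 bytes: K' = f5 00 00 00.
K' ⊕ ipad = c3 36 36 36.  K' ⊕ opad = a9 5c 5c 5c.
Inner input = (K'⊕ipad) ∥ m = c3 36 36 36 ∥ 54 6a 86.
Inner hash: sum = 195+54+54+54+84+106+134 = 681 → 02 a9.
Outer input = (K'⊕opad) ∥ inner = a9 5c 5c 5c ∥ 02 a9.
Outer hash (tag): sum = 169+92+92+92+2+169 = 616 → 02 68.

0268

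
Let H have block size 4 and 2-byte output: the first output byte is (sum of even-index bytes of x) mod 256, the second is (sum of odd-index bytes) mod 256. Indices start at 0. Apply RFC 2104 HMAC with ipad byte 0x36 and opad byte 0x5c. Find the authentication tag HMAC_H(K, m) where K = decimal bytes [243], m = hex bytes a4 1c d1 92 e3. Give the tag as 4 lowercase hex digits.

5ed2

Key decimal bytes [243] = f3 is 1 byte ≤ B = 4; zero-pad to 4 bytes: K' = f3 00 00 00.
K' ⊕ ipad = c5 36 36 36.  K' ⊕ opad = af 5c 5c 5c.
Inner input = (K'⊕ipad) ∥ m = c5 36 36 36 ∥ a4 1c d1 92 e3.
Inner hash: even-index sum = 851 mod 256 = 83; odd-index sum = 282 mod 256 = 26 → 53 1a.
Outer input = (K'⊕opad) ∥ inner = af 5c 5c 5c ∥ 53 1a.
Outer hash (tag): even-index sum = 350 mod 256 = 94; odd-index sum = 210 mod 256 = 210 → 5e d2.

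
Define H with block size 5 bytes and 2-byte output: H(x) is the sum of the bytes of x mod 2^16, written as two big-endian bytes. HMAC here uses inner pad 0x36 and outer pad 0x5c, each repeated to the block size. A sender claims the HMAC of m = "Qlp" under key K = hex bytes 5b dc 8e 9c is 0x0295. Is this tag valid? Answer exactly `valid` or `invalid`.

Key hex bytes 5b dc 8e 9c is 4 bytes ≤ B = 5; zero-pad to 5 bytes: K' = 5b dc 8e 9c 00.
K' ⊕ ipad = 6d ea b8 aa 36; K' ⊕ opad = 07 80 d2 c0 5c.
Inner hash: sum = 109+234+184+170+54+81+108+112 = 1052 → 04 1c.
Outer hash (recomputed tag): sum = 7+128+210+192+92+4+28 = 661 → 02 95.
Recomputed tag = 0295; claimed = 0295 → match.

valid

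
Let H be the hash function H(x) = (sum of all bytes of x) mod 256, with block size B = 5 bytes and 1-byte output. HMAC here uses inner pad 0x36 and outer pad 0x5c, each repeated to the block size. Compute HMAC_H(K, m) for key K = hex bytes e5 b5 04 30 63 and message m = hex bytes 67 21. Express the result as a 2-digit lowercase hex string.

Key hex bytes e5 b5 04 30 63 is exactly B = 5 bytes: K' = e5 b5 04 30 63.
K' ⊕ ipad = d3 83 32 06 55.  K' ⊕ opad = b9 e9 58 6c 3f.
Inner input = (K'⊕ipad) ∥ m = d3 83 32 06 55 ∥ 67 21.
Inner hash: sum = 211+131+50+6+85+103+33 = 619; mod 256 = 107 → 6b.
Outer input = (K'⊕opad) ∥ inner = b9 e9 58 6c 3f ∥ 6b.
Outer hash (tag): sum = 185+233+88+108+63+107 = 784; mod 256 = 16 → 10.

10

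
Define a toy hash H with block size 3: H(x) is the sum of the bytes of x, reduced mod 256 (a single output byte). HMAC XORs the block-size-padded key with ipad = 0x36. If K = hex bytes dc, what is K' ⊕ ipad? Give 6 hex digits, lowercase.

Key hex bytes dc is 1 byte ≤ B = 3; zero-pad to 3 bytes: K' = dc 00 00.
XOR each byte with 0x36: dc⊕36=ea, 00⊕36=36, 00⊕36=36.

ea3636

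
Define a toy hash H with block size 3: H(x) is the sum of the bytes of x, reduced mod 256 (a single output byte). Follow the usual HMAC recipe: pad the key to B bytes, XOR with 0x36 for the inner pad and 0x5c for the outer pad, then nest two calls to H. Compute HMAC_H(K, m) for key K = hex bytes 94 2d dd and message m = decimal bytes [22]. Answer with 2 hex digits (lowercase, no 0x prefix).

Key hex bytes 94 2d dd is exactly B = 3 bytes: K' = 94 2d dd.
K' ⊕ ipad = a2 1b eb.  K' ⊕ opad = c8 71 81.
Inner input = (K'⊕ipad) ∥ m = a2 1b eb ∥ 16.
Inner hash: sum = 162+27+235+22 = 446; mod 256 = 190 → be.
Outer input = (K'⊕opad) ∥ inner = c8 71 81 ∥ be.
Outer hash (tag): sum = 200+113+129+190 = 632; mod 256 = 120 → 78.

78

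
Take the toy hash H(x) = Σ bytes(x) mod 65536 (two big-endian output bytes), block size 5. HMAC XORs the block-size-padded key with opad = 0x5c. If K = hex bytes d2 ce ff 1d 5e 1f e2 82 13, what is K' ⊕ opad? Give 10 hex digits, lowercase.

58ec5c5c5c

Key hex bytes d2 ce ff 1d 5e 1f e2 82 13 is 9 bytes > B = 5, so hash it first: H(key) = 04 b0, then zero-pad to 5 bytes: K' = 04 b0 00 00 00.
XOR each byte with 0x5c: 04⊕5c=58, b0⊕5c=ec, 00⊕5c=5c, 00⊕5c=5c, 00⊕5c=5c.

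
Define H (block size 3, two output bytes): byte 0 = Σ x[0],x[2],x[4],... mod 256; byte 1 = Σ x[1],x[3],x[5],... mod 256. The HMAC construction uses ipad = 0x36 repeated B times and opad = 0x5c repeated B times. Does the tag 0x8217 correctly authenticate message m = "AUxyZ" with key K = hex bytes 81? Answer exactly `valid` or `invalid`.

Key hex bytes 81 is 1 byte ≤ B = 3; zero-pad to 3 bytes: K' = 81 00 00.
K' ⊕ ipad = b7 36 36; K' ⊕ opad = dd 5c 5c.
Inner hash: even-index sum = 443 mod 256 = 187; odd-index sum = 329 mod 256 = 73 → bb 49.
Outer hash (recomputed tag): even-index sum = 386 mod 256 = 130; odd-index sum = 279 mod 256 = 23 → 82 17.
Recomputed tag = 8217; claimed = 8217 → match.

valid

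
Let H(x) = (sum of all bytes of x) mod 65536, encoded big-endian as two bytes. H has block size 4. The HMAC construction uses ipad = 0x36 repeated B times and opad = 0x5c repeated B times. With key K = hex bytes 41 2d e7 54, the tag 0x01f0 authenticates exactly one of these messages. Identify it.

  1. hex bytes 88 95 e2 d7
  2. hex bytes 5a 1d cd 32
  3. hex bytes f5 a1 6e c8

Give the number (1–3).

1

Key hex bytes 41 2d e7 54 is exactly B = 4 bytes: K' = 41 2d e7 54.
K' ⊕ ipad = 77 1b d1 62; K' ⊕ opad = 1d 71 bb 08.
m1: inner = H(77 1b d1 62 88 95 e2 d7) = 04 9b; tag = H(1d 71 bb 08 04 9b) = 01f0 ← matches
m2: inner = H(77 1b d1 62 5a 1d cd 32) = 03 3b; tag = H(1d 71 bb 08 03 3b) = 018f
m3: inner = H(77 1b d1 62 f5 a1 6e c8) = 04 91; tag = H(1d 71 bb 08 04 91) = 01e6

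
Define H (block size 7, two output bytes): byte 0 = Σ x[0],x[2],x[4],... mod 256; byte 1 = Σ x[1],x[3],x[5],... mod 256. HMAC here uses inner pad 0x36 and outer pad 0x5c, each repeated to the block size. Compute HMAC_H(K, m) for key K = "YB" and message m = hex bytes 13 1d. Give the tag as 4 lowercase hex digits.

Key "YB" = 59 42 is 2 bytes ≤ B = 7; zero-pad to 7 bytes: K' = 59 42 00 00 00 00 00.
K' ⊕ ipad = 6f 74 36 36 36 36 36.  K' ⊕ opad = 05 1e 5c 5c 5c 5c 5c.
Inner input = (K'⊕ipad) ∥ m = 6f 74 36 36 36 36 36 ∥ 13 1d.
Inner hash: even-index sum = 302 mod 256 = 46; odd-index sum = 243 mod 256 = 243 → 2e f3.
Outer input = (K'⊕opad) ∥ inner = 05 1e 5c 5c 5c 5c 5c ∥ 2e f3.
Outer hash (tag): even-index sum = 524 mod 256 = 12; odd-index sum = 260 mod 256 = 4 → 0c 04.

0c04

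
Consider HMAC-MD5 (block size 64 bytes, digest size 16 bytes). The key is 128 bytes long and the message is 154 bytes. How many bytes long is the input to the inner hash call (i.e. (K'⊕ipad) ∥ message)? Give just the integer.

Key is 128 > 64 bytes, so it is hashed to 16 bytes then zero-padded to 64: |K'| = 64.
Inner input = (K'⊕ipad) ∥ m → 64 + 154 = 218 bytes.

218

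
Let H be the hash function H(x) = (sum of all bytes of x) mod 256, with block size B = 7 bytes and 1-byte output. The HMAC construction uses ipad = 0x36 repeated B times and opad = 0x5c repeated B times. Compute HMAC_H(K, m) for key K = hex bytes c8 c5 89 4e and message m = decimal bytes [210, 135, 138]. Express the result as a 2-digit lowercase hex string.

d5

Key hex bytes c8 c5 89 4e is 4 bytes ≤ B = 7; zero-pad to 7 bytes: K' = c8 c5 89 4e 00 00 00.
K' ⊕ ipad = fe f3 bf 78 36 36 36.  K' ⊕ opad = 94 99 d5 12 5c 5c 5c.
Inner input = (K'⊕ipad) ∥ m = fe f3 bf 78 36 36 36 ∥ d2 87 8a.
Inner hash: sum = 254+243+191+120+54+54+54+210+135+138 = 1453; mod 256 = 173 → ad.
Outer input = (K'⊕opad) ∥ inner = 94 99 d5 12 5c 5c 5c ∥ ad.
Outer hash (tag): sum = 148+153+213+18+92+92+92+173 = 981; mod 256 = 213 → d5.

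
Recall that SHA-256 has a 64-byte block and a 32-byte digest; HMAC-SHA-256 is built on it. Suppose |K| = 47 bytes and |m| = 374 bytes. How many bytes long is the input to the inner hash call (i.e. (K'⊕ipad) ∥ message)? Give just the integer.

438

Key is 47 ≤ 64 bytes, zero-padded: |K'| = 64.
Inner input = (K'⊕ipad) ∥ m → 64 + 374 = 438 bytes.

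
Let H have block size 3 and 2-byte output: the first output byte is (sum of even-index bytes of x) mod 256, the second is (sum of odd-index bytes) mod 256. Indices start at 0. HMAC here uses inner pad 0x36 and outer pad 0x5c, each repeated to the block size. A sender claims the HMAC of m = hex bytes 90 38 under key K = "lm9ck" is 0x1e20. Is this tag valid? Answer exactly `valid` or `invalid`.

Key "lm9ck" = 6c 6d 39 63 6b is 5 bytes > B = 3, so hash it first: H(key) = 10 d0, then zero-pad to 3 bytes: K' = 10 d0 00.
K' ⊕ ipad = 26 e6 36; K' ⊕ opad = 4c 8c 5c.
Inner hash: even-index sum = 148 mod 256 = 148; odd-index sum = 374 mod 256 = 118 → 94 76.
Outer hash (recomputed tag): even-index sum = 286 mod 256 = 30; odd-index sum = 288 mod 256 = 32 → 1e 20.
Recomputed tag = 1e20; claimed = 1e20 → match.

valid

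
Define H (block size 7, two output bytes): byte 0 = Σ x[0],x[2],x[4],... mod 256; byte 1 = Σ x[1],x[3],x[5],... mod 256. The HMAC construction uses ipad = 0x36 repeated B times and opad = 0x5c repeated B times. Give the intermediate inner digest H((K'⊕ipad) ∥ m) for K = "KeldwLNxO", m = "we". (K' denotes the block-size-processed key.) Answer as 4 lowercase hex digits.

Key "KeldwLNxO" = 4b 65 6c 64 77 4c 4e 78 4f is 9 bytes > B = 7, so hash it first: H(key) = cb 8d, then zero-pad to 7 bytes: K' = cb 8d 00 00 00 00 00.
K' ⊕ ipad = fd bb 36 36 36 36 36.
Inner input = fd bb 36 36 36 36 36 ∥ 77 65.
Inner hash: even-index sum = 516 mod 256 = 4; odd-index sum = 414 mod 256 = 158 → 04 9e.

049e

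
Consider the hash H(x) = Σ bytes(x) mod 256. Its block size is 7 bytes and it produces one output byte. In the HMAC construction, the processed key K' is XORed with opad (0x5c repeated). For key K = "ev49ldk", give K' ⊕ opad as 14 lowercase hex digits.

392a6865303837

Key "ev49ldk" = 65 76 34 39 6c 64 6b is exactly B = 7 bytes: K' = 65 76 34 39 6c 64 6b.
XOR each byte with 0x5c: 65⊕5c=39, 76⊕5c=2a, 34⊕5c=68, 39⊕5c=65, 6c⊕5c=30, 64⊕5c=38, 6b⊕5c=37.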